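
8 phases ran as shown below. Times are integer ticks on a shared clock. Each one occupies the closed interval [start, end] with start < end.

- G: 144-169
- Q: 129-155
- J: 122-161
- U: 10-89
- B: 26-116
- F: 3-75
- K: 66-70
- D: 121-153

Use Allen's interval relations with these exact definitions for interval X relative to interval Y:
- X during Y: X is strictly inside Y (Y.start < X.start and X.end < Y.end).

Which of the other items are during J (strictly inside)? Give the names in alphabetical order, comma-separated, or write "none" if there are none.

Target J = [122, 161].
B [26, 116] → before → no.
D [121, 153] → overlaps → no.
F [3, 75] → before → no.
G [144, 169] → overlapped-by → no.
K [66, 70] → before → no.
Q [129, 155] → during → yes.
U [10, 89] → before → no.
Result: Q.

Q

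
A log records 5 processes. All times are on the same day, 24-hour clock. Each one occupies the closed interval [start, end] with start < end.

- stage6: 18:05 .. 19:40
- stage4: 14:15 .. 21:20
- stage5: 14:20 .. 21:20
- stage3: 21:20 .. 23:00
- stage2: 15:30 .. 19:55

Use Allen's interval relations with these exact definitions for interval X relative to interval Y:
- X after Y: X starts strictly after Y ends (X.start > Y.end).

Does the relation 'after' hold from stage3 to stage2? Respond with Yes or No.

Yes

stage3 = [21:20, 23:00], stage2 = [15:30, 19:55].
Actual relation of stage3 to stage2: after.
Asked whether 'after' holds → Yes.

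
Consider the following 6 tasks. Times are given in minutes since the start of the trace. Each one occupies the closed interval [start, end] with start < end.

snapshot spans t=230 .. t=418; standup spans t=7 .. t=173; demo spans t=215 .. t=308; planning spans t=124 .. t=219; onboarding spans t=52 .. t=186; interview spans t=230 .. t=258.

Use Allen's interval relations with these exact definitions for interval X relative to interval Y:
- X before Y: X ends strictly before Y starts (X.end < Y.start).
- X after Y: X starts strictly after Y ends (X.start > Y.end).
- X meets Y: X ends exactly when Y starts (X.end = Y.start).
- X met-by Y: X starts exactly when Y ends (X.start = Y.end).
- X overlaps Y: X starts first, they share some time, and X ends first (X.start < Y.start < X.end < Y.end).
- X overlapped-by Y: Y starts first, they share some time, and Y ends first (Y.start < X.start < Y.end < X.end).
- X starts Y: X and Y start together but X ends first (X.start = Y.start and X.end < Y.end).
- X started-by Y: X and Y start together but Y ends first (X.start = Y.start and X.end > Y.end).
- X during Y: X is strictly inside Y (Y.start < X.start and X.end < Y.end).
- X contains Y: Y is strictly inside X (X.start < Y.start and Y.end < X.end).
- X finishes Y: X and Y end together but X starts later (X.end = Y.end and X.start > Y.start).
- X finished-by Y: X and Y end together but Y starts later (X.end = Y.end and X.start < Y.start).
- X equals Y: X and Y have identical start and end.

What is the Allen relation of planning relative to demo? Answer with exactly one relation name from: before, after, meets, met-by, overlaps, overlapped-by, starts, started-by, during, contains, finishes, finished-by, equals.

planning = [t=124, t=219]; demo = [t=215, t=308].
Compare endpoints: planning.start < demo.start, planning.start < demo.end, planning.end > demo.start, planning.end < demo.end.
That pattern is 'overlaps'.

overlaps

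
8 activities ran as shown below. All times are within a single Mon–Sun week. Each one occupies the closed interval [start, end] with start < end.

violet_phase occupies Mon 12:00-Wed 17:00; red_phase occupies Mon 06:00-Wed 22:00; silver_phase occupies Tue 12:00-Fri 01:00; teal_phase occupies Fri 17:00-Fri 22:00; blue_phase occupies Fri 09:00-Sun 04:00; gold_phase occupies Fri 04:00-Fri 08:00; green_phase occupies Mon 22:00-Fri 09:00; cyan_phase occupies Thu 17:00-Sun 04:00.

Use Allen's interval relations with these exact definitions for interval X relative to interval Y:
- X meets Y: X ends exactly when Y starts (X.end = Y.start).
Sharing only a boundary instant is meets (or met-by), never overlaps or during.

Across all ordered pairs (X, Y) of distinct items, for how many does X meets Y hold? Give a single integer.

1

Checking all 56 ordered pairs for relation 'meets'; matching pairs in alphabetical order:
(green_phase, blue_phase): green_phase meets blue_phase ✓
Count: 1.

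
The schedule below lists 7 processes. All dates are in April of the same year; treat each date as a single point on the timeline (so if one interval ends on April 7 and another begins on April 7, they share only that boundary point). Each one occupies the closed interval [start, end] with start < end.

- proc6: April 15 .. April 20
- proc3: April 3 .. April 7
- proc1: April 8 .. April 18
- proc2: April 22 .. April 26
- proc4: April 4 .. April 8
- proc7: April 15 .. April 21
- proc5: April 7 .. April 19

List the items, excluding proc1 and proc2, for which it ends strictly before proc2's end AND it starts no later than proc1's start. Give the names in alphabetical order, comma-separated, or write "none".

Conditions: its end is strictly before proc2's end (X.end < April 26) AND its start is no later than proc1's start (X.start <= April 8).
proc3: end April 7 < April 26? ✓; start April 3 <= April 8? ✓ → yes.
proc4: end April 8 < April 26? ✓; start April 4 <= April 8? ✓ → yes.
proc5: end April 19 < April 26? ✓; start April 7 <= April 8? ✓ → yes.
proc6: end April 20 < April 26? ✓; start April 15 <= April 8? ✗ → no.
proc7: end April 21 < April 26? ✓; start April 15 <= April 8? ✗ → no.
Result: proc3, proc4, proc5.

proc3, proc4, proc5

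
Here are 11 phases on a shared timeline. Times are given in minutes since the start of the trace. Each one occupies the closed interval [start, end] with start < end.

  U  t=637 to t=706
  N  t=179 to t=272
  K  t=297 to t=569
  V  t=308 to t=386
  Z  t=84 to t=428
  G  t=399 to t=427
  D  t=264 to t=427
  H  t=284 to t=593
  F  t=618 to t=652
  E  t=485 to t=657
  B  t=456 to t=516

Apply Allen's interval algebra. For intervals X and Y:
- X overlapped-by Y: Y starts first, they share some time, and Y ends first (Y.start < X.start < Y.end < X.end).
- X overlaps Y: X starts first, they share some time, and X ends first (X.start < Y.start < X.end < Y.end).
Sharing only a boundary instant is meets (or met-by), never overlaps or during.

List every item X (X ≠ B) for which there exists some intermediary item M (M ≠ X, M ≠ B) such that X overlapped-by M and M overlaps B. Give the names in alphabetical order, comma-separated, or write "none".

none

Target B = [t=456, t=516].
Intermediaries M with M overlaps B: none.
Union: none.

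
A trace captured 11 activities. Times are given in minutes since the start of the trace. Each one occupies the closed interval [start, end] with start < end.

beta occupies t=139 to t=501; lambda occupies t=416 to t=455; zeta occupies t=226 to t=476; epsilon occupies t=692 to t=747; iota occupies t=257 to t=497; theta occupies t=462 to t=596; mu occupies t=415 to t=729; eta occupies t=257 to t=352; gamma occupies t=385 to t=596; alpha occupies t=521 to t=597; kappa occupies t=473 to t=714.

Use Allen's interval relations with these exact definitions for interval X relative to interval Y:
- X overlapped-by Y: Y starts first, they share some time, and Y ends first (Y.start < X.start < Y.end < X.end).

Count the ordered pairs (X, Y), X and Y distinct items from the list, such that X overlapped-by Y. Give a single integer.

Checking all 110 ordered pairs for relation 'overlapped-by'; matching pairs in alphabetical order:
(alpha, gamma): alpha overlapped-by gamma ✓
(alpha, theta): alpha overlapped-by theta ✓
(epsilon, kappa): epsilon overlapped-by kappa ✓
(epsilon, mu): epsilon overlapped-by mu ✓
(gamma, beta): gamma overlapped-by beta ✓
(gamma, iota): gamma overlapped-by iota ✓
(gamma, zeta): gamma overlapped-by zeta ✓
(iota, zeta): iota overlapped-by zeta ✓
(kappa, beta): kappa overlapped-by beta ✓
(kappa, gamma): kappa overlapped-by gamma ✓
(kappa, iota): kappa overlapped-by iota ✓
(kappa, theta): kappa overlapped-by theta ✓
(kappa, zeta): kappa overlapped-by zeta ✓
(mu, beta): mu overlapped-by beta ✓
(mu, gamma): mu overlapped-by gamma ✓
(mu, iota): mu overlapped-by iota ✓
(mu, zeta): mu overlapped-by zeta ✓
(theta, beta): theta overlapped-by beta ✓
(theta, iota): theta overlapped-by iota ✓
(theta, zeta): theta overlapped-by zeta ✓
Count: 20.

20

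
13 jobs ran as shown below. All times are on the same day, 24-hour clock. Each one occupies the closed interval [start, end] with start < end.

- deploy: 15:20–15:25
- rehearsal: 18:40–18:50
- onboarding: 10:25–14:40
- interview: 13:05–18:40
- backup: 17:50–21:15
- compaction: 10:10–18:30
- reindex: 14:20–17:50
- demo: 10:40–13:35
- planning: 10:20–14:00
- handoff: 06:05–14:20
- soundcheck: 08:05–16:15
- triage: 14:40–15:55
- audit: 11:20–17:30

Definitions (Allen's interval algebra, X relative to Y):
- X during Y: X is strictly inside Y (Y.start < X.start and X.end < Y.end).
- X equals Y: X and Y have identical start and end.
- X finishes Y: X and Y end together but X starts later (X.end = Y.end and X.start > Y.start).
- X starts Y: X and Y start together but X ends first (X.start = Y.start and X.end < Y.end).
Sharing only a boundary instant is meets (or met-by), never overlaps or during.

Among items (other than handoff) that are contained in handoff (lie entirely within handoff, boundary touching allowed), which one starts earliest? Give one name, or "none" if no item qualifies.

Target handoff = [06:05, 14:20].
audit [11:20, 17:30] → overlapped-by → excluded.
backup [17:50, 21:15] → after → excluded.
compaction [10:10, 18:30] → overlapped-by → excluded.
demo [10:40, 13:35] → during → candidate.
deploy [15:20, 15:25] → after → excluded.
interview [13:05, 18:40] → overlapped-by → excluded.
onboarding [10:25, 14:40] → overlapped-by → excluded.
planning [10:20, 14:00] → during → candidate.
rehearsal [18:40, 18:50] → after → excluded.
reindex [14:20, 17:50] → met-by → excluded.
soundcheck [08:05, 16:15] → overlapped-by → excluded.
triage [14:40, 15:55] → after → excluded.
Among candidates, earliest start is 10:20 → planning.

planning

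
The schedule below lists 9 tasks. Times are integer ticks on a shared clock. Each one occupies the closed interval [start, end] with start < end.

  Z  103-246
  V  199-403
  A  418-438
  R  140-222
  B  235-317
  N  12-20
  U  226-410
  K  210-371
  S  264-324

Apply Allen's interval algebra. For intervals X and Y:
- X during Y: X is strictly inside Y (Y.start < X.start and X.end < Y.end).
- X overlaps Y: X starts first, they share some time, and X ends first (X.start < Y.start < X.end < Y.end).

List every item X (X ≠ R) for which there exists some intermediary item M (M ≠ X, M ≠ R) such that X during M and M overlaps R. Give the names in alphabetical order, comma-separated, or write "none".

none

Target R = [140, 222].
Intermediaries M with M overlaps R: none.
Union: none.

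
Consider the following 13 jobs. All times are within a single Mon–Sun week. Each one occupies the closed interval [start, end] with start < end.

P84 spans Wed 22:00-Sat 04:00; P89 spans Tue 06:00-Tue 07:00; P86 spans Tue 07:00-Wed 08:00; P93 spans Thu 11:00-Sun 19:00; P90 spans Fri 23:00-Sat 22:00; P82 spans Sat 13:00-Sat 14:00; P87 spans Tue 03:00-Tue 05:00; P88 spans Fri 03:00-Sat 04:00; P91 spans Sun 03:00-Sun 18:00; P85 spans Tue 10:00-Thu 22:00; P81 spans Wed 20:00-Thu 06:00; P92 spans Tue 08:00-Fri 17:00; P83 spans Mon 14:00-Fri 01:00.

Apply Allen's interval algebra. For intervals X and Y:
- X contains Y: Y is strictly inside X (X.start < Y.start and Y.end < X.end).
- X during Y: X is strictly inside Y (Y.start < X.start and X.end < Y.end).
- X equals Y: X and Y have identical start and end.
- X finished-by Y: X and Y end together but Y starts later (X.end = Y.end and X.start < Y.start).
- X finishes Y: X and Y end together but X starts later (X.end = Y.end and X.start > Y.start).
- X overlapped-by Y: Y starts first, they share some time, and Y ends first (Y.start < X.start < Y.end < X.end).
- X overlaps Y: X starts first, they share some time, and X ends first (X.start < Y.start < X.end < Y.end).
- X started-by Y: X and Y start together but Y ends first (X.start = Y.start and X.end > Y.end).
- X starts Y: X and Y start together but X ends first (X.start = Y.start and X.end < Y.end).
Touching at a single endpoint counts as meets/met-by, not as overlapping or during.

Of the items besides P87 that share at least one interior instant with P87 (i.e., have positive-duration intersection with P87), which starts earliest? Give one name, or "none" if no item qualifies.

P83

Target P87 = [Tue 03:00, Tue 05:00].
P81 [Wed 20:00, Thu 06:00] → after → excluded.
P82 [Sat 13:00, Sat 14:00] → after → excluded.
P83 [Mon 14:00, Fri 01:00] → contains → candidate.
P84 [Wed 22:00, Sat 04:00] → after → excluded.
P85 [Tue 10:00, Thu 22:00] → after → excluded.
P86 [Tue 07:00, Wed 08:00] → after → excluded.
P88 [Fri 03:00, Sat 04:00] → after → excluded.
P89 [Tue 06:00, Tue 07:00] → after → excluded.
P90 [Fri 23:00, Sat 22:00] → after → excluded.
P91 [Sun 03:00, Sun 18:00] → after → excluded.
P92 [Tue 08:00, Fri 17:00] → after → excluded.
P93 [Thu 11:00, Sun 19:00] → after → excluded.
Among candidates, earliest start is Mon 14:00 → P83.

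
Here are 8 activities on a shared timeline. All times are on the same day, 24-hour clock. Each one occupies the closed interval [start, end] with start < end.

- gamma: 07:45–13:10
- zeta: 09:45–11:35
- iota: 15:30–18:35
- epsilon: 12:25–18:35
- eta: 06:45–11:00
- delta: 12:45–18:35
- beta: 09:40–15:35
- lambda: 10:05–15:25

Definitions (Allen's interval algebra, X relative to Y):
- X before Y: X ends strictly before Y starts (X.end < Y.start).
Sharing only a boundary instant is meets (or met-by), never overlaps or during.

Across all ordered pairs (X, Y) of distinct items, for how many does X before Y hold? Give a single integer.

Checking all 56 ordered pairs for relation 'before'; matching pairs in alphabetical order:
(eta, delta): eta before delta ✓
(eta, epsilon): eta before epsilon ✓
(eta, iota): eta before iota ✓
(gamma, iota): gamma before iota ✓
(lambda, iota): lambda before iota ✓
(zeta, delta): zeta before delta ✓
(zeta, epsilon): zeta before epsilon ✓
(zeta, iota): zeta before iota ✓
Count: 8.

8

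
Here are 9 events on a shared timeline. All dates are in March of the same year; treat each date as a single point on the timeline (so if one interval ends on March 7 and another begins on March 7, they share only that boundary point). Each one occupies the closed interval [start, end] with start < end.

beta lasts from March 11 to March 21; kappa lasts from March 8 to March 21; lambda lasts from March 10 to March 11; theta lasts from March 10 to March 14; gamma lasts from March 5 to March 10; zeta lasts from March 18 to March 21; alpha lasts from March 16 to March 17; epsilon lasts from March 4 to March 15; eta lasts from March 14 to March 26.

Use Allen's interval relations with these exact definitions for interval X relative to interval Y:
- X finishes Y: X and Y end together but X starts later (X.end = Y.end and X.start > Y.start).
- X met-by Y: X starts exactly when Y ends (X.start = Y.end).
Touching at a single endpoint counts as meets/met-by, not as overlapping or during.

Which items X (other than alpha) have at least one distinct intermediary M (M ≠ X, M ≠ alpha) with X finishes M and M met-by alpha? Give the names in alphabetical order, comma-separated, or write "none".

none

Target alpha = [March 16, March 17].
Intermediaries M with M met-by alpha: none.
Union: none.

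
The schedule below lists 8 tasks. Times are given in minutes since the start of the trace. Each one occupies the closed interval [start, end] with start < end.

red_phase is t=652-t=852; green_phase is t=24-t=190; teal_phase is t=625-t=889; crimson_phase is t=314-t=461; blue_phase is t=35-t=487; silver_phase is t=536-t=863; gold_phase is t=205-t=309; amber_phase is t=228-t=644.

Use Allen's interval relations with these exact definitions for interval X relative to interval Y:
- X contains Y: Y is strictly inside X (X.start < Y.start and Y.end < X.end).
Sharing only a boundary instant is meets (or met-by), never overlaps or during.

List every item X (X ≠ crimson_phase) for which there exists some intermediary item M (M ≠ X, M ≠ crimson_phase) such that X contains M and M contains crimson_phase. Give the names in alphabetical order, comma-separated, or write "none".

none

Target crimson_phase = [t=314, t=461].
Intermediaries M with M contains crimson_phase: amber_phase, blue_phase.
Via amber_phase — items with X contains amber_phase: none.
Via blue_phase — items with X contains blue_phase: none.
Union: none.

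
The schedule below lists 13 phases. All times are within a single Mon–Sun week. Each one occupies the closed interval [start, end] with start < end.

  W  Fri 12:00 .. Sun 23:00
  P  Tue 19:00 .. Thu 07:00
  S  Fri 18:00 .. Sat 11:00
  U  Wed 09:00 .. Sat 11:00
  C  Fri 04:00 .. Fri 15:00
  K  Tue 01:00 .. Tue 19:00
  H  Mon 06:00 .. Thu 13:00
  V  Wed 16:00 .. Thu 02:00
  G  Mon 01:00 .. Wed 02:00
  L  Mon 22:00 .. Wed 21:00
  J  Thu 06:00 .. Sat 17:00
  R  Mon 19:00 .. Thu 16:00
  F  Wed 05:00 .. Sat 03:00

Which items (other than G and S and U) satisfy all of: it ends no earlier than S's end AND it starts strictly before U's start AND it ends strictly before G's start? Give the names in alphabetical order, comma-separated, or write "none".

Conditions: its end is no earlier than S's end (X.end >= Sat 11:00) AND its start is strictly before U's start (X.start < Wed 09:00) AND its end is strictly before G's start (X.end < Mon 01:00).
C: end Fri 15:00 >= Sat 11:00? ✗; start Fri 04:00 < Wed 09:00? ✗; end Fri 15:00 < Mon 01:00? ✗ → no.
F: end Sat 03:00 >= Sat 11:00? ✗; start Wed 05:00 < Wed 09:00? ✓; end Sat 03:00 < Mon 01:00? ✗ → no.
H: end Thu 13:00 >= Sat 11:00? ✗; start Mon 06:00 < Wed 09:00? ✓; end Thu 13:00 < Mon 01:00? ✗ → no.
J: end Sat 17:00 >= Sat 11:00? ✓; start Thu 06:00 < Wed 09:00? ✗; end Sat 17:00 < Mon 01:00? ✗ → no.
K: end Tue 19:00 >= Sat 11:00? ✗; start Tue 01:00 < Wed 09:00? ✓; end Tue 19:00 < Mon 01:00? ✗ → no.
L: end Wed 21:00 >= Sat 11:00? ✗; start Mon 22:00 < Wed 09:00? ✓; end Wed 21:00 < Mon 01:00? ✗ → no.
P: end Thu 07:00 >= Sat 11:00? ✗; start Tue 19:00 < Wed 09:00? ✓; end Thu 07:00 < Mon 01:00? ✗ → no.
R: end Thu 16:00 >= Sat 11:00? ✗; start Mon 19:00 < Wed 09:00? ✓; end Thu 16:00 < Mon 01:00? ✗ → no.
V: end Thu 02:00 >= Sat 11:00? ✗; start Wed 16:00 < Wed 09:00? ✗; end Thu 02:00 < Mon 01:00? ✗ → no.
W: end Sun 23:00 >= Sat 11:00? ✓; start Fri 12:00 < Wed 09:00? ✗; end Sun 23:00 < Mon 01:00? ✗ → no.
Result: none.

none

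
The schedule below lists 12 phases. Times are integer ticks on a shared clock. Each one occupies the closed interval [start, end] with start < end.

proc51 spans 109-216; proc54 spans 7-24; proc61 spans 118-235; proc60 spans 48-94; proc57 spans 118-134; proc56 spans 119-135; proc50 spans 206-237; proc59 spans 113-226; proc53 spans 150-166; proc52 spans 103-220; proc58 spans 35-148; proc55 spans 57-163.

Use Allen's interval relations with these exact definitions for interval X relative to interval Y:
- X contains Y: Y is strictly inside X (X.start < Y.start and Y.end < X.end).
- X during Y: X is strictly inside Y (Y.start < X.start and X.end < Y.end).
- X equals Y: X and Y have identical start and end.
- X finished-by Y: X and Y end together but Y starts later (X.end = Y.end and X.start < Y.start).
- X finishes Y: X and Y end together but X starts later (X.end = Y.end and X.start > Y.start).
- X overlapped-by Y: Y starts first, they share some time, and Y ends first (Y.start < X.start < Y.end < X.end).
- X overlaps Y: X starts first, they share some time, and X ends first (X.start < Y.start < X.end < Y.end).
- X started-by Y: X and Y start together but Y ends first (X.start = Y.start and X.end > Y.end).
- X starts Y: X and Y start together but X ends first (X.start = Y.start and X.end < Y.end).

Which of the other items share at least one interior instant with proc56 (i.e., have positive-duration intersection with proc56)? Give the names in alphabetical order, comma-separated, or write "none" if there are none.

proc51, proc52, proc55, proc57, proc58, proc59, proc61

Target proc56 = [119, 135].
proc50 [206, 237] → after → no.
proc51 [109, 216] → contains → yes.
proc52 [103, 220] → contains → yes.
proc53 [150, 166] → after → no.
proc54 [7, 24] → before → no.
proc55 [57, 163] → contains → yes.
proc57 [118, 134] → overlaps → yes.
proc58 [35, 148] → contains → yes.
proc59 [113, 226] → contains → yes.
proc60 [48, 94] → before → no.
proc61 [118, 235] → contains → yes.
Result: proc51, proc52, proc55, proc57, proc58, proc59, proc61.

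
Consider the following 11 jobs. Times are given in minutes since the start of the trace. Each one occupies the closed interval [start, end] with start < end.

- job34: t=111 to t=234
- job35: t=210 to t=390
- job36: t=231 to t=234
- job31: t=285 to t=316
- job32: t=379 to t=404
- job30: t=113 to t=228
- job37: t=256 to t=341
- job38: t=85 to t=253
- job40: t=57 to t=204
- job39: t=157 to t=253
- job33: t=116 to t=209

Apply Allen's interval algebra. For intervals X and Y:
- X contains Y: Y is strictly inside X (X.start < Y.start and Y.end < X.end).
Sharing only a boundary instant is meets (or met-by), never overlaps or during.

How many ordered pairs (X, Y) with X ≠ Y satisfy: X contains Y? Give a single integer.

12

Checking all 110 ordered pairs for relation 'contains'; matching pairs in alphabetical order:
(job30, job33): job30 contains job33 ✓
(job34, job30): job34 contains job30 ✓
(job34, job33): job34 contains job33 ✓
(job35, job31): job35 contains job31 ✓
(job35, job36): job35 contains job36 ✓
(job35, job37): job35 contains job37 ✓
(job37, job31): job37 contains job31 ✓
(job38, job30): job38 contains job30 ✓
(job38, job33): job38 contains job33 ✓
(job38, job34): job38 contains job34 ✓
(job38, job36): job38 contains job36 ✓
(job39, job36): job39 contains job36 ✓
Count: 12.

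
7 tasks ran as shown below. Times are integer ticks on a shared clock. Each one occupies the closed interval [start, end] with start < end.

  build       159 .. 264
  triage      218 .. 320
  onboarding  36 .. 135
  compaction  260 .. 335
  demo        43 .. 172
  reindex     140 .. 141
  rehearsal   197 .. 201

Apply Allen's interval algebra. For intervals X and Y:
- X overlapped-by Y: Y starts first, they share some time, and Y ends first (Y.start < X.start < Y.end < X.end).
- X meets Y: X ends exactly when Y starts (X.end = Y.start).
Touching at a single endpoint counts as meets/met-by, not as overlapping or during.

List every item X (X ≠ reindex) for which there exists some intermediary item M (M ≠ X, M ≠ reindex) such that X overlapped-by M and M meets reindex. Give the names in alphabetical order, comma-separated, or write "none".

none

Target reindex = [140, 141].
Intermediaries M with M meets reindex: none.
Union: none.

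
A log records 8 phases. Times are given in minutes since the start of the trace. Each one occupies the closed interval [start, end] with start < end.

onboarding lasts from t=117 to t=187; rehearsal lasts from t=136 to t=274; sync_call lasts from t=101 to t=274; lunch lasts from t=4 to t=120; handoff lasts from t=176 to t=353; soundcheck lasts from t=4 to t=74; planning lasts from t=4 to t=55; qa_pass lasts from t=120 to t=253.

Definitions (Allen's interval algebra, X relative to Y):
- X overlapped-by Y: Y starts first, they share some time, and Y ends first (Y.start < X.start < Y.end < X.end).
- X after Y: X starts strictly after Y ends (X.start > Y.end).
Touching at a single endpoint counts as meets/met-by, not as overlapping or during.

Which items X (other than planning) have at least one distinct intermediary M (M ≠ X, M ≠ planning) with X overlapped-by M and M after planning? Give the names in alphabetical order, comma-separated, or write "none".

Target planning = [t=4, t=55].
Intermediaries M with M after planning: handoff, onboarding, qa_pass, rehearsal, sync_call.
Via handoff — items with X overlapped-by handoff: none.
Via onboarding — items with X overlapped-by onboarding: handoff, qa_pass, rehearsal.
Via qa_pass — items with X overlapped-by qa_pass: handoff, rehearsal.
Via rehearsal — items with X overlapped-by rehearsal: handoff.
Via sync_call — items with X overlapped-by sync_call: handoff.
Union: handoff, qa_pass, rehearsal.

handoff, qa_pass, rehearsal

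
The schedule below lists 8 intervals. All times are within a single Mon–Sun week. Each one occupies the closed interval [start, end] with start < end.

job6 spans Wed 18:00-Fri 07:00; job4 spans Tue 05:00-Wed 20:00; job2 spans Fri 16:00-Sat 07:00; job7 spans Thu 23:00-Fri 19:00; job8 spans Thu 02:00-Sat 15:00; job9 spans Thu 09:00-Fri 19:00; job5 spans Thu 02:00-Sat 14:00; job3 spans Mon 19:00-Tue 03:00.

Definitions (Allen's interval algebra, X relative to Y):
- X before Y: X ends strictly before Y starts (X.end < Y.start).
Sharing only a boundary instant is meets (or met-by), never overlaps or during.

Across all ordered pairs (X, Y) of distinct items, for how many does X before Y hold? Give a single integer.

Checking all 56 ordered pairs for relation 'before'; matching pairs in alphabetical order:
(job3, job2): job3 before job2 ✓
(job3, job4): job3 before job4 ✓
(job3, job5): job3 before job5 ✓
(job3, job6): job3 before job6 ✓
(job3, job7): job3 before job7 ✓
(job3, job8): job3 before job8 ✓
(job3, job9): job3 before job9 ✓
(job4, job2): job4 before job2 ✓
(job4, job5): job4 before job5 ✓
(job4, job7): job4 before job7 ✓
(job4, job8): job4 before job8 ✓
(job4, job9): job4 before job9 ✓
(job6, job2): job6 before job2 ✓
Count: 13.

13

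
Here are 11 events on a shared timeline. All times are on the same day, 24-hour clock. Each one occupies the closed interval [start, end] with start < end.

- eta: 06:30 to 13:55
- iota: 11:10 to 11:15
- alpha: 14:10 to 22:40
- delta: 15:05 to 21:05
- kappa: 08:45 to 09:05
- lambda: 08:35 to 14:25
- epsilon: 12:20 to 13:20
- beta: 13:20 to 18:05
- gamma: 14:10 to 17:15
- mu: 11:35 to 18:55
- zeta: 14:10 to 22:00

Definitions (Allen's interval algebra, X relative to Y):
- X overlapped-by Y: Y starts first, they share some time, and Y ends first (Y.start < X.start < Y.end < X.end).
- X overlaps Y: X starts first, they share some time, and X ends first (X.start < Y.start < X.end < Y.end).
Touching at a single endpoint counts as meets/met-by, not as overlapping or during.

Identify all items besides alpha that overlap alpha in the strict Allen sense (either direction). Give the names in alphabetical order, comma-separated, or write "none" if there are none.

Target alpha = [14:10, 22:40].
beta [13:20, 18:05] → overlaps → yes.
delta [15:05, 21:05] → during → no.
epsilon [12:20, 13:20] → before → no.
eta [06:30, 13:55] → before → no.
gamma [14:10, 17:15] → starts → no.
iota [11:10, 11:15] → before → no.
kappa [08:45, 09:05] → before → no.
lambda [08:35, 14:25] → overlaps → yes.
mu [11:35, 18:55] → overlaps → yes.
zeta [14:10, 22:00] → starts → no.
Result: beta, lambda, mu.

beta, lambda, mu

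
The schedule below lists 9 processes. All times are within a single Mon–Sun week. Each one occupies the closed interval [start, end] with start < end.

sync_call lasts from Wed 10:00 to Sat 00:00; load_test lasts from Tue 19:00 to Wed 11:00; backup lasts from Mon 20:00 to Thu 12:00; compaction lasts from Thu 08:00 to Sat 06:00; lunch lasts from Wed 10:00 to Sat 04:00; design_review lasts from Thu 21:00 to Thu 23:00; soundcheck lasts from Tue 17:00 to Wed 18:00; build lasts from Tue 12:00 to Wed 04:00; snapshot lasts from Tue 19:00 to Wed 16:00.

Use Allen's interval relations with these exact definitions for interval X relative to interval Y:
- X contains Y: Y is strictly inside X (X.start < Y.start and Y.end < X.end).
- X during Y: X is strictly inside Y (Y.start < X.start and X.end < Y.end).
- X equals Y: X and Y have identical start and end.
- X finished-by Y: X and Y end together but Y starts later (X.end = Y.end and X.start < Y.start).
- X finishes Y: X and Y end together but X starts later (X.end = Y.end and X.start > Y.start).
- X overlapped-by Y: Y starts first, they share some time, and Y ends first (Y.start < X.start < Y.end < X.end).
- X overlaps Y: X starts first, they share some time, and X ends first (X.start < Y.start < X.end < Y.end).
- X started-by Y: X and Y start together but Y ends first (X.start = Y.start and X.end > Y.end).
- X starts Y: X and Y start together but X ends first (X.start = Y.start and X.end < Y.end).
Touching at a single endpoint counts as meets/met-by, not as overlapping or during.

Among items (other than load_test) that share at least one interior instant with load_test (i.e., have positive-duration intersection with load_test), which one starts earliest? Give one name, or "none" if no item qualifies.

Target load_test = [Tue 19:00, Wed 11:00].
backup [Mon 20:00, Thu 12:00] → contains → candidate.
build [Tue 12:00, Wed 04:00] → overlaps → candidate.
compaction [Thu 08:00, Sat 06:00] → after → excluded.
design_review [Thu 21:00, Thu 23:00] → after → excluded.
lunch [Wed 10:00, Sat 04:00] → overlapped-by → candidate.
snapshot [Tue 19:00, Wed 16:00] → started-by → candidate.
soundcheck [Tue 17:00, Wed 18:00] → contains → candidate.
sync_call [Wed 10:00, Sat 00:00] → overlapped-by → candidate.
Among candidates, earliest start is Mon 20:00 → backup.

backup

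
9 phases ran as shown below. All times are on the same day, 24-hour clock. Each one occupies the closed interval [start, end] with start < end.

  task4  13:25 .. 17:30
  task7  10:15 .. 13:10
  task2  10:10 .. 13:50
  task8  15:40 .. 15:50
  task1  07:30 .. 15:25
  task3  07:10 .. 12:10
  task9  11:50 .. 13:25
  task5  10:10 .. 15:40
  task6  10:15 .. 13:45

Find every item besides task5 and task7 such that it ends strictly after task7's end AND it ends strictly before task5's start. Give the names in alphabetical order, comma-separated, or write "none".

none

Conditions: its end is strictly after task7's end (X.end > 13:10) AND its end is strictly before task5's start (X.end < 10:10).
task1: end 15:25 > 13:10? ✓; end 15:25 < 10:10? ✗ → no.
task2: end 13:50 > 13:10? ✓; end 13:50 < 10:10? ✗ → no.
task3: end 12:10 > 13:10? ✗; end 12:10 < 10:10? ✗ → no.
task4: end 17:30 > 13:10? ✓; end 17:30 < 10:10? ✗ → no.
task6: end 13:45 > 13:10? ✓; end 13:45 < 10:10? ✗ → no.
task8: end 15:50 > 13:10? ✓; end 15:50 < 10:10? ✗ → no.
task9: end 13:25 > 13:10? ✓; end 13:25 < 10:10? ✗ → no.
Result: none.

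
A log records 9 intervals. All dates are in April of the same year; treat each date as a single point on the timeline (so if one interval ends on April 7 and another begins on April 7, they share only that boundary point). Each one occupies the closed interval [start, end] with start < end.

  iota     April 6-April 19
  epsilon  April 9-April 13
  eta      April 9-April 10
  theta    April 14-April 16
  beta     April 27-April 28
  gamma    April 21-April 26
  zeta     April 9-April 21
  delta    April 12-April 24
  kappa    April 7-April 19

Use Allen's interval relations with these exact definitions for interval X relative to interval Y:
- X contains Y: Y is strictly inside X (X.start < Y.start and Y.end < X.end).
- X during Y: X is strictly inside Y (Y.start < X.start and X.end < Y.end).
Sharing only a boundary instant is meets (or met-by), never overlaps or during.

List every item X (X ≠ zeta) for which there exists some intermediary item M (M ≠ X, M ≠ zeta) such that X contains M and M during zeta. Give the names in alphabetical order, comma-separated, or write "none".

Target zeta = [April 9, April 21].
Intermediaries M with M during zeta: theta.
Via theta — items with X contains theta: delta, iota, kappa.
Union: delta, iota, kappa.

delta, iota, kappa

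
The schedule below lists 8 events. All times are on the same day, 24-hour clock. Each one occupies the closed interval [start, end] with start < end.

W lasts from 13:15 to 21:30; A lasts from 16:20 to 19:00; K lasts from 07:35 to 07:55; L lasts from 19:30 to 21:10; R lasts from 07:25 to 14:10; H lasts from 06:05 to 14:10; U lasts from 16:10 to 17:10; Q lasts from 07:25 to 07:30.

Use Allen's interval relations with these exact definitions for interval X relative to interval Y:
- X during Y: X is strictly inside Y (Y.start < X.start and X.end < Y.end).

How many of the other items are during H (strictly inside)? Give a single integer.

2

Target H = [06:05, 14:10].
A [16:20, 19:00] → after → no.
K [07:35, 07:55] → during → counts.
L [19:30, 21:10] → after → no.
Q [07:25, 07:30] → during → counts.
R [07:25, 14:10] → finishes → no.
U [16:10, 17:10] → after → no.
W [13:15, 21:30] → overlapped-by → no.
Total: 2.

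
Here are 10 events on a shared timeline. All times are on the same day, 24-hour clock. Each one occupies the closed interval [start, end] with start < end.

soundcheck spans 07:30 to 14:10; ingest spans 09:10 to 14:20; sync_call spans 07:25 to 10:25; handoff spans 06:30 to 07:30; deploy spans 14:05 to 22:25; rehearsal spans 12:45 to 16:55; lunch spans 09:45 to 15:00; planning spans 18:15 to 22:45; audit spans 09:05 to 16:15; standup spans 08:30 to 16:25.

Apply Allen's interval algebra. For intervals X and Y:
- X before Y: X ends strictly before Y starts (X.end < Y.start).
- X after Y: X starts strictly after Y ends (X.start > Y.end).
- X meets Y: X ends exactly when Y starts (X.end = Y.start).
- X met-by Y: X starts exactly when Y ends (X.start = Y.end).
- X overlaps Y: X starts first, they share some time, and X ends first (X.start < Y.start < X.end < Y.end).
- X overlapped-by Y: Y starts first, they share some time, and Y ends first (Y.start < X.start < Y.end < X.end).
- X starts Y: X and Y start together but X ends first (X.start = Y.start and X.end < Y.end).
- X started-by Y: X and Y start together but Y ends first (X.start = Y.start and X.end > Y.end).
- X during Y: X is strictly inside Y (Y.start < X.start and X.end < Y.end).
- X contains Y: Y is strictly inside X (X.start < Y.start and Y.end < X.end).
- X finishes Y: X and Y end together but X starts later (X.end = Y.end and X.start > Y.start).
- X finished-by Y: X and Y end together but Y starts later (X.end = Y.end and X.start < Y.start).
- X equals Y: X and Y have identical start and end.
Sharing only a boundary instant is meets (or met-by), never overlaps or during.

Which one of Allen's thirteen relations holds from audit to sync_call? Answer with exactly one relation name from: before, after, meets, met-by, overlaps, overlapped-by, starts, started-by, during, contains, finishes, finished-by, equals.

audit = [09:05, 16:15]; sync_call = [07:25, 10:25].
Compare endpoints: audit.start > sync_call.start, audit.start < sync_call.end, audit.end > sync_call.start, audit.end > sync_call.end.
That pattern is 'overlapped-by'.

overlapped-by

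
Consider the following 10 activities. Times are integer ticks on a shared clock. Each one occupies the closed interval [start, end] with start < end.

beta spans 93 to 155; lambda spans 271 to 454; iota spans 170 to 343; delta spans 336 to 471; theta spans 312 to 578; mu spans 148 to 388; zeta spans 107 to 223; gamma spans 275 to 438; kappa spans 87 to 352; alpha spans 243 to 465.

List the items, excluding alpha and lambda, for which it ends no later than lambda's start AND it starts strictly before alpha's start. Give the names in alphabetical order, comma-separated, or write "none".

Conditions: its end is no later than lambda's start (X.end <= 271) AND its start is strictly before alpha's start (X.start < 243).
beta: end 155 <= 271? ✓; start 93 < 243? ✓ → yes.
delta: end 471 <= 271? ✗; start 336 < 243? ✗ → no.
gamma: end 438 <= 271? ✗; start 275 < 243? ✗ → no.
iota: end 343 <= 271? ✗; start 170 < 243? ✓ → no.
kappa: end 352 <= 271? ✗; start 87 < 243? ✓ → no.
mu: end 388 <= 271? ✗; start 148 < 243? ✓ → no.
theta: end 578 <= 271? ✗; start 312 < 243? ✗ → no.
zeta: end 223 <= 271? ✓; start 107 < 243? ✓ → yes.
Result: beta, zeta.

beta, zeta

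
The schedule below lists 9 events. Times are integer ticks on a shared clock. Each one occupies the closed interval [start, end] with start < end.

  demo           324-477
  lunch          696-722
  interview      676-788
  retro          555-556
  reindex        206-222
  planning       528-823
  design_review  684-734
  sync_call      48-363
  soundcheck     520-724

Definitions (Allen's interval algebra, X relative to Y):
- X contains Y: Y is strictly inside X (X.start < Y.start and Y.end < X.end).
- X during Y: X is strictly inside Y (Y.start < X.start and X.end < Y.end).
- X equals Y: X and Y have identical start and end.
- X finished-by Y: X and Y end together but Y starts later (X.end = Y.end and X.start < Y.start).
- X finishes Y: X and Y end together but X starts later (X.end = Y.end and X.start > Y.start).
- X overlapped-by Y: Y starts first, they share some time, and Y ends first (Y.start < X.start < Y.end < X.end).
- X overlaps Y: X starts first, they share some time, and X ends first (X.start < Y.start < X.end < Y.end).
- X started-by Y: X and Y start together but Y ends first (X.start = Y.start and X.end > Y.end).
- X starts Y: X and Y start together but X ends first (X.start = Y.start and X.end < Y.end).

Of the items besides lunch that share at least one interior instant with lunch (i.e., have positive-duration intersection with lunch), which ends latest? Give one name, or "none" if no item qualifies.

Target lunch = [696, 722].
demo [324, 477] → before → excluded.
design_review [684, 734] → contains → candidate.
interview [676, 788] → contains → candidate.
planning [528, 823] → contains → candidate.
reindex [206, 222] → before → excluded.
retro [555, 556] → before → excluded.
soundcheck [520, 724] → contains → candidate.
sync_call [48, 363] → before → excluded.
Among candidates, latest end is 823 → planning.

planning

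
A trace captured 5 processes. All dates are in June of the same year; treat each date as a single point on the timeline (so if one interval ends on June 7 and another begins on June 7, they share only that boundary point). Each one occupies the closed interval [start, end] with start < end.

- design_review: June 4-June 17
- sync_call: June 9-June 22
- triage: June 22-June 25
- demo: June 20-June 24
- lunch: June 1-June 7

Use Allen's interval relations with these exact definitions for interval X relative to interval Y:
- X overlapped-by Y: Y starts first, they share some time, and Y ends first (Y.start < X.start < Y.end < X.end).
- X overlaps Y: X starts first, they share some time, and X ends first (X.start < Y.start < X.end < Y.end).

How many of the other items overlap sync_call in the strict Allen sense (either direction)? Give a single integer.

Target sync_call = [June 9, June 22].
demo [June 20, June 24] → overlapped-by → counts.
design_review [June 4, June 17] → overlaps → counts.
lunch [June 1, June 7] → before → no.
triage [June 22, June 25] → met-by → no.
Total: 2.

2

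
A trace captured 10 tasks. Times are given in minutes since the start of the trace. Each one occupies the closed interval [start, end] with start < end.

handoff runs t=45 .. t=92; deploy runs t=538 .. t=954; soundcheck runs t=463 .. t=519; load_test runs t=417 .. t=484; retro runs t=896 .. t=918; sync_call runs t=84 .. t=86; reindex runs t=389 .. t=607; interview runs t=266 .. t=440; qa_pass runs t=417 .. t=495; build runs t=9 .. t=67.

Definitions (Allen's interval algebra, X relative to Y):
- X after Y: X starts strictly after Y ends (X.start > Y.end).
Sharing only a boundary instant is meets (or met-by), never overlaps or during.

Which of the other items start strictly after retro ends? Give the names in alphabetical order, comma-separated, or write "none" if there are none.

Target retro = [t=896, t=918].
build [t=9, t=67] → before → no.
deploy [t=538, t=954] → contains → no.
handoff [t=45, t=92] → before → no.
interview [t=266, t=440] → before → no.
load_test [t=417, t=484] → before → no.
qa_pass [t=417, t=495] → before → no.
reindex [t=389, t=607] → before → no.
soundcheck [t=463, t=519] → before → no.
sync_call [t=84, t=86] → before → no.
Result: none.

none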